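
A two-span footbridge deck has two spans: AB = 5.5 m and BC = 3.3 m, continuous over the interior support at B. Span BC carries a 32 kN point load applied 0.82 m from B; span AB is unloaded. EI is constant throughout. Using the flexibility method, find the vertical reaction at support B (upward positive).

Take M_B as the redundant. Released structure: two simple spans AB and BC with a hinge at B.
Discontinuity in slope at B on the released structure — sum the simple-span end rotations:
  span BC: point load 32 at a = 0.82: Pab(L + b)/(6LEI) = 19/EI
  relative rotation θ_0 = (0 + 19)/EI = 19/EI
A unit hogging moment at B produces rotation L₁/(3EI) + L₂/(3EI) = 2.933/EI.
Compatibility: M_B·(L₁+L₂)/(3EI) = θ_0, giving M_B = 6.476 kN·m (hogging).
Span AB, ΣM about A with M_B applied at B: R_B^{AB}·5.5 = 0 + 6.476, so R_B^{AB} = 1.177 kN and R_A = 0 − 1.177 = -1.177 kN.
Span BC, ΣM about C: R_B^{BC}·3.3 = 79.36 + 6.476, so R_B^{BC} = 26.01 kN and R_C = 32 − 26.01 = 5.989 kN.
R_B = 1.177 + 26.01 = 27.19 kN.

R_B = 27.19 kN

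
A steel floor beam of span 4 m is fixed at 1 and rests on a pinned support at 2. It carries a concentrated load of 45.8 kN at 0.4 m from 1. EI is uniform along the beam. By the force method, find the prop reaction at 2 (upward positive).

R_2 = 0.6641 kN

Release the roller at 2. Primary structure: cantilever fixed at 1.
Primary-structure tip deflection at 2 by superposition:
  point load 45.8 at a = 0.4: Pa²(3L − a)/(6EI) = 14.17/EI
Tip deflection under a unit load at 2: L³/(3EI) = 21.33/EI.
The prop prevents deflection at 2: R_2 = δ_0/δ_{22} = 14.17/21.33 = 0.6641 kN.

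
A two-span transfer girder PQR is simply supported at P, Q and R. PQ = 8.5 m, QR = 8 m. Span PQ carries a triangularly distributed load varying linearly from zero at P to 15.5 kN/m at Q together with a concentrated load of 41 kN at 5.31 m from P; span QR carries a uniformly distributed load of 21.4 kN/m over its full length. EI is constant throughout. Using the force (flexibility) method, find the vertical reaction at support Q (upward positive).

Take M_Q as the redundant. Released structure: two simple spans PQ and QR with a hinge at Q.
Rotations at Q on the released spans (each span's end-slope, ×1/EI):
  span PQ: triangular load, peak 15.5: w₀L³/(45EI) = 211.5/EI
  span PQ: point load 41 at a = 5.31: Pab(L + a)/(6LEI) = 188.1/EI
  span QR: UDL 21.4: wL³/(24EI) = 456.5/EI
  relative rotation θ_0 = (399.6 + 456.5)/EI = 856.1/EI
A unit hogging moment at Q produces rotation L₁/(3EI) + L₂/(3EI) = 5.5/EI.
Compatibility: M_Q·(L₁+L₂)/(3EI) = θ_0, giving M_Q = 155.7 kN·m (hogging).
Span PQ, ΣM about P with M_Q applied at Q: R_Q^{PQ}·8.5 = 591 + 155.7, so R_Q^{PQ} = 87.84 kN and R_P = 106.9 − 87.84 = 19.03 kN.
Span QR, ΣM about R: R_Q^{QR}·8 = 684.8 + 155.7, so R_Q^{QR} = 105.1 kN and R_R = 171.2 − 105.1 = 66.14 kN.
R_Q = 87.84 + 105.1 = 192.9 kN.

R_Q = 192.9 kN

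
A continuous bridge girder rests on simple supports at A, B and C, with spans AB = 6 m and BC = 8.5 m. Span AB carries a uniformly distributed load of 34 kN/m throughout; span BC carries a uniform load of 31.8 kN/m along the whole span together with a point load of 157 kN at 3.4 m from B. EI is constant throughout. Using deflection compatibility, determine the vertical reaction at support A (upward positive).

Take M_B as the redundant. Released structure: two simple spans AB and BC with a hinge at B.
End slopes at the hinge B, treating each span as simply supported:
  span AB: UDL 34: wL³/(24EI) = 306/EI
  span BC: UDL 31.8: wL³/(24EI) = 813.7/EI
  span BC: point load 157 at a = 3.4: Pab(L + b)/(6LEI) = 726/EI
  relative rotation θ_0 = (306 + 1540)/EI = 1846/EI
A unit hogging moment at B produces rotation L₁/(3EI) + L₂/(3EI) = 4.833/EI.
Slope continuity at B: θ_0 = M_B·4.833/EI, so M_B = 1846/4.833 = 381.9 kN·m (hogging).
Span AB, ΣM about A with M_B applied at B: R_B^{AB}·6 = 612 + 381.9, so R_B^{AB} = 165.6 kN and R_A = 204 − 165.6 = 38.36 kN.

R_A = 38.36 kN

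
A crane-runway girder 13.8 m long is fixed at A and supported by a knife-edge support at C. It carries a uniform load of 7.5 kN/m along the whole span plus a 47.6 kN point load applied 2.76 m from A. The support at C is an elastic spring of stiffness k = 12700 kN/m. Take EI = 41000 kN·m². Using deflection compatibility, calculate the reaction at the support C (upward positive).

R_C = 41.33 kN

Take the reaction at C as the redundant and release it; the primary structure is a cantilever fixed at A.
Downward deflection at the released point C due to the loads:
  UDL 7.5: wL⁴/(8EI) = 34001/EI
  point load 47.6 at a = 2.76: Pa²(3L − a)/(6EI) = 2335/EI
  δ_0 = 36336/EI
Tip deflection under a unit load at C: L³/(3EI) = 876/EI.
With EI = 41000 kN·m²: δ_0 = 0.88624 m and δ_{CC} = 0.021366 m/kN.
Compatibility — the spring shortens by R_C/k under the reaction it provides: δ_0 − R_C·δ_{CC} = R_C/k. With 1/k = 0.000079 m/kN, R_C = δ_0 / (δ_{CC} + 1/k) = 0.88624 / (0.021366 + 0.000079) = 41.33 kN.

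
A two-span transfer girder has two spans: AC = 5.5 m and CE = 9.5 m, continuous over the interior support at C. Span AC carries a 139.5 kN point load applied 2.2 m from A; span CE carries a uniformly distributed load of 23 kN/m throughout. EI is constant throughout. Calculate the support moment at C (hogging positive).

M_C = 211.6 kN·m

Insert a hinge at C; M_C is the redundant, and each span becomes simply supported.
Discontinuity in slope at C on the released structure — sum the simple-span end rotations:
  span AC: point load 139.5 at a = 2.2: Pab(L + a)/(6LEI) = 236.3/EI
  span CE: UDL 23: wL³/(24EI) = 821.7/EI
  relative rotation θ_0 = (236.3 + 821.7)/EI = 1058/EI
A unit hogging moment at C produces rotation L₁/(3EI) + L₂/(3EI) = 5/EI.
Compatibility: M_C·(L₁+L₂)/(3EI) = θ_0, giving M_C = 211.6 kN·m (hogging).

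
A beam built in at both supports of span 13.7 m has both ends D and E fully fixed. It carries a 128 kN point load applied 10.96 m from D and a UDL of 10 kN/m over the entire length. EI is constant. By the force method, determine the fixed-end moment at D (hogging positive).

Release both end moments; the primary structure is a simply-supported span DE with redundants M_D and M_E.
Simple-span end rotations at D and E under the given loads:
  at D: point load 128 at a = 10.96: Pab(L + b)/(6LEI) = 768.8/EI
  at E: point load 128 at a = 10.96: Pab(L + a)/(6LEI) = 1153/EI
  at D: UDL 10: wL³/(24EI) = 1071/EI
  at E: UDL 10: wL³/(24EI) = 1071/EI
  θ_D0 = 1840/EI,  θ_E0 = 2225/EI
Flexibility coefficients: a unit moment at one end gives L/(3EI) there and L/(6EI) at the far end, so f₁₁ = f₂₂ = 4.567/EI and f₁₂ = f₂₁ = 2.283/EI.
Compatibility — zero rotation at each built-in end:
  4.567 M_D + 2.283 M_E = 1840
  2.283 M_D + 4.567 M_E = 2225
Solving the pair gives M_D = 212.5 kN·m and M_E = 380.9 kN·m (hogging).

M_D = 212.5 kN·m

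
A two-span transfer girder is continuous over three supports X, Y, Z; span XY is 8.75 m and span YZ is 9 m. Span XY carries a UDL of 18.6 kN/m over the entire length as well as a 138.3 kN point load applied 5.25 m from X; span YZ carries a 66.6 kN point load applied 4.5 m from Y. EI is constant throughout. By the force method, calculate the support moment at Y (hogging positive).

M_Y = 259.3 kN·m

Insert a hinge at Y; M_Y is the redundant, and each span becomes simply supported.
Rotations at Y on the released spans (each span's end-slope, ×1/EI):
  span XY: UDL 18.6: wL³/(24EI) = 519.2/EI
  span XY: point load 138.3 at a = 5.25: Pab(L + a)/(6LEI) = 677.7/EI
  span YZ: point load 66.6 at a = 4.5: Pab(L + b)/(6LEI) = 337.2/EI
  relative rotation θ_0 = (1197 + 337.2)/EI = 1534/EI
A unit hogging moment at Y produces rotation L₁/(3EI) + L₂/(3EI) = 5.917/EI.
Slope continuity at Y: θ_0 = M_Y·5.917/EI, so M_Y = 1534/5.917 = 259.3 kN·m (hogging).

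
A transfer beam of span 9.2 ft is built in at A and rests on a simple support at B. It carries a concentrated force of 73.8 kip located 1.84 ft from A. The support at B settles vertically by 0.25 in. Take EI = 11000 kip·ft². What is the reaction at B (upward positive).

Choose R_B as the redundant. The primary structure is the cantilever fixed at A.
Downward deflection at the released point B due to the loads:
  point load 73.8 at a = 1.84: Pa²(3L − a)/(6EI) = 1073/EI
Flexibility coefficient — unit upward force at B: δ_{BB} = L³/(3EI) = 259.6/EI.
With EI = 11000 kip·ft²: δ_0 = 0.09752 ft and δ_{BB} = 0.023597 ft/kip.
Compatibility — the beam at B must follow the support down by 0.02083 ft: δ_0 − R_B·δ_{BB} = 0.02083, so R_B = (0.09752 − 0.02083)/0.023597 = 3.25 kip.

R_B = 3.25 kip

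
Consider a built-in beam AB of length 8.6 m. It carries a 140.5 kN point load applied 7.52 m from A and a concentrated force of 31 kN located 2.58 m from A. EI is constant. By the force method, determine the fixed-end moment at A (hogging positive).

Take the two fixed-end moments M_A, M_B as redundants; the released structure is the simple span AB.
End rotations of the released simple span under the applied load (×1/EI):
  at A: point load 140.5 at a = 7.52: Pab(L + b)/(6LEI) = 214.1/EI
  at B: point load 140.5 at a = 7.52: Pab(L + a)/(6LEI) = 356.5/EI
  at A: point load 31 at a = 2.58: Pab(L + b)/(6LEI) = 136.4/EI
  at B: point load 31 at a = 2.58: Pab(L + a)/(6LEI) = 104.3/EI
  θ_A0 = 350.5/EI,  θ_B0 = 460.8/EI
Flexibility coefficients: a unit moment at one end gives L/(3EI) there and L/(6EI) at the far end, so f₁₁ = f₂₂ = 2.867/EI and f₁₂ = f₂₁ = 1.433/EI.
Compatibility — zero rotation at each built-in end:
  2.867 M_A + 1.433 M_B = 350.5
  1.433 M_A + 2.867 M_B = 460.8
Solving the pair gives M_A = 55.85 kN·m and M_B = 132.8 kN·m (hogging).

M_A = 55.85 kN·m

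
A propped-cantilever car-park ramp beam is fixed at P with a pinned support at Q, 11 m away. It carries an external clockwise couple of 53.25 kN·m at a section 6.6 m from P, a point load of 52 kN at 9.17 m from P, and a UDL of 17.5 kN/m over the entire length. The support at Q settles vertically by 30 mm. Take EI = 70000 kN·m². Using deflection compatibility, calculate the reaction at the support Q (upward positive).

R_Q = 112.7 kN

Take the reaction at Q as the redundant and release it; the primary structure is a cantilever fixed at P.
Downward deflection at the released point Q due to the loads:
  clockwise couple 53.25 at a = 6.6: M₀a(2L − a)/(2EI) = 2706/EI
  point load 52 at a = 9.17: Pa²(3L − a)/(6EI) = 17367/EI
  UDL 17.5: wL⁴/(8EI) = 32027/EI
  δ_0 = 52100/EI
Flexibility coefficient — unit upward force at Q: δ_{QQ} = L³/(3EI) = 443.7/EI.
With EI = 70000 kN·m²: δ_0 = 0.74429 m and δ_{QQ} = 0.006338 m/kN.
Compatibility — the beam at Q must follow the support down by 0.03 m: δ_0 − R_Q·δ_{QQ} = 0.03, so R_Q = (0.74429 − 0.03)/0.006338 = 112.7 kN.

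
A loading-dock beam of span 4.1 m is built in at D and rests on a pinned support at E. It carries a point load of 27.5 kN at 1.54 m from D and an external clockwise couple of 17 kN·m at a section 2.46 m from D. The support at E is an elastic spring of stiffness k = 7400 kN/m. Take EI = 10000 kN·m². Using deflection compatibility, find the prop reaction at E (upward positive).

Choose R_E as the redundant. The primary structure is the cantilever fixed at D.
Deflection at E on the released cantilever, summing each load's contribution:
  point load 27.5 at a = 1.54: Pa²(3L − a)/(6EI) = 117/EI
  clockwise couple 17 at a = 2.46: M₀a(2L − a)/(2EI) = 120/EI
  δ_0 = 237/EI
Flexibility coefficient — unit upward force at E: δ_{EE} = L³/(3EI) = 22.97/EI.
With EI = 10000 kN·m²: δ_0 = 0.023698 m and δ_{EE} = 0.002297 m/kN.
Compatibility — the spring shortens by R_E/k under the reaction it provides: δ_0 − R_E·δ_{EE} = R_E/k. With 1/k = 0.000135 m/kN, R_E = δ_0 / (δ_{EE} + 1/k) = 0.023698 / (0.002297 + 0.000135) = 9.742 kN.

R_E = 9.742 kN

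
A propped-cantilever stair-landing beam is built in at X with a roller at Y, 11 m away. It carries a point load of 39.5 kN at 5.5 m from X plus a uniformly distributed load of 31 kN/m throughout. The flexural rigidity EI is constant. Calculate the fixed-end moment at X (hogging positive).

Choose R_Y as the redundant. The primary structure is the cantilever fixed at X.
Free-end deflection of the primary structure under the applied loading (downward +):
  point load 39.5 at a = 5.5: Pa²(3L − a)/(6EI) = 5477/EI
  UDL 31: wL⁴/(8EI) = 56734/EI
  δ_0 = 62210/EI
Tip deflection under a unit load at Y: L³/(3EI) = 443.7/EI.
The prop prevents deflection at Y: R_Y = δ_0/δ_{YY} = 62210/443.7 = 140.2 kN.
Moment equilibrium about X: M_X = Σ(load moments about X) − R_Y·L = 2093 − 140.2×11 = 550.3 kN·m.

M_X = 550.3 kN·m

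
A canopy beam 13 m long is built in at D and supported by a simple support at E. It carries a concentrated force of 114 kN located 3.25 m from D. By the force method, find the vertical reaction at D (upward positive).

R_D = 104.2 kN

Take the reaction at E as the redundant and release it; the primary structure is a cantilever fixed at D.
Primary-structure tip deflection at E by superposition:
  point load 114 at a = 3.25: Pa²(3L − a)/(6EI) = 7175/EI
Flexibility coefficient — unit upward force at E: δ_{EE} = L³/(3EI) = 732.3/EI.
Compatibility at E: δ_0 − R_E·δ_{EE} = 0, so R_E = 7175/732.3 = 9.797 kN.
Vertical equilibrium: R_D = ΣP − R_E = 114 − 9.797 = 104.2 kN.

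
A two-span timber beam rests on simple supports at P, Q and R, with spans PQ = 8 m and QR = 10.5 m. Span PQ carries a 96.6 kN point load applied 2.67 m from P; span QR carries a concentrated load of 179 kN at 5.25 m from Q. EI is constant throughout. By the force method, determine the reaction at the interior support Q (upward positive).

R_Q = 176.7 kN

Insert a hinge at Q; M_Q is the redundant, and each span becomes simply supported.
Discontinuity in slope at Q on the released structure — sum the simple-span end rotations:
  span PQ: point load 96.6 at a = 2.67: Pab(L + a)/(6LEI) = 305.6/EI
  span QR: point load 179 at a = 5.25: Pab(L + b)/(6LEI) = 1233/EI
  relative rotation θ_0 = (305.6 + 1233)/EI = 1539/EI
A unit hogging moment at Q produces rotation L₁/(3EI) + L₂/(3EI) = 6.167/EI.
Compatibility: M_Q·(L₁+L₂)/(3EI) = θ_0, giving M_Q = 249.6 kN·m (hogging).
Span PQ, ΣM about P with M_Q applied at Q: R_Q^{PQ}·8 = 257.9 + 249.6, so R_Q^{PQ} = 63.44 kN and R_P = 96.6 − 63.44 = 33.16 kN.
Span QR, ΣM about R: R_Q^{QR}·10.5 = 939.8 + 249.6, so R_Q^{QR} = 113.3 kN and R_R = 179 − 113.3 = 65.73 kN.
R_Q = 63.44 + 113.3 = 176.7 kN.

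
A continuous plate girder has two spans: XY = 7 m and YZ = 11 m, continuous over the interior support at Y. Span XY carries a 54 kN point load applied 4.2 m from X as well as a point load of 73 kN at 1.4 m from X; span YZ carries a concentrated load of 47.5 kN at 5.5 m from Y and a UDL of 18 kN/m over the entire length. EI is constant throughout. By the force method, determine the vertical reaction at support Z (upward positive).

R_Z = 97.88 kN

Take M_Y as the redundant. Released structure: two simple spans XY and YZ with a hinge at Y.
Discontinuity in slope at Y on the released structure — sum the simple-span end rotations:
  span XY: point load 54 at a = 4.2: Pab(L + a)/(6LEI) = 169.3/EI
  span XY: point load 73 at a = 1.4: Pab(L + a)/(6LEI) = 114.5/EI
  span YZ: point load 47.5 at a = 5.5: Pab(L + b)/(6LEI) = 359.2/EI
  span YZ: UDL 18: wL³/(24EI) = 998.2/EI
  relative rotation θ_0 = (283.8 + 1357)/EI = 1641/EI
A unit hogging moment at Y produces rotation L₁/(3EI) + L₂/(3EI) = 6/EI.
Compatibility: M_Y·(L₁+L₂)/(3EI) = θ_0, giving M_Y = 273.5 kN·m (hogging).
Span YZ, ΣM about Z: R_Y^{YZ}·11 = 1350 + 273.5, so R_Y^{YZ} = 147.6 kN and R_Z = 245.5 − 147.6 = 97.88 kN.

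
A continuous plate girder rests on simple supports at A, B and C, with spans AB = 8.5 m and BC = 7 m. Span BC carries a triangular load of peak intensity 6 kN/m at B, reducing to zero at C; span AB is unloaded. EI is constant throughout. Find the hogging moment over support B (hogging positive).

Release continuity at B by inserting a hinge; the redundant is the internal moment M_B. The primary structure is two simply-supported spans AB and BC.
Rotations at B on the released spans (each span's end-slope, ×1/EI):
  span BC: triangular load, peak 6: w₀L³/(45EI) = 45.73/EI
  relative rotation θ_0 = (0 + 45.73)/EI = 45.73/EI
A unit hogging moment at B produces rotation L₁/(3EI) + L₂/(3EI) = 5.167/EI.
Slope continuity at B: θ_0 = M_B·5.167/EI, so M_B = 45.73/5.167 = 8.852 kN·m (hogging).

M_B = 8.852 kN·m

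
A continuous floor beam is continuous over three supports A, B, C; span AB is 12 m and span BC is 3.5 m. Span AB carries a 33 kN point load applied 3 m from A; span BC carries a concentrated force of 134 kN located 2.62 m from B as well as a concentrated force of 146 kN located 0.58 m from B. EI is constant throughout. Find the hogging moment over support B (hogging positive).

Release continuity at B by inserting a hinge; the redundant is the internal moment M_B. The primary structure is two simply-supported spans AB and BC.
End slopes at the hinge B, treating each span as simply supported:
  span AB: point load 33 at a = 3: Pab(L + a)/(6LEI) = 185.6/EI
  span BC: point load 134 at a = 2.62: Pab(L + b)/(6LEI) = 64.44/EI
  span BC: point load 146 at a = 0.58: Pab(L + b)/(6LEI) = 75.59/EI
  relative rotation θ_0 = (185.6 + 140)/EI = 325.7/EI
A unit hogging moment at B produces rotation L₁/(3EI) + L₂/(3EI) = 5.167/EI.
Slope continuity at B: θ_0 = M_B·5.167/EI, so M_B = 325.7/5.167 = 63.03 kN·m (hogging).

M_B = 63.03 kN·m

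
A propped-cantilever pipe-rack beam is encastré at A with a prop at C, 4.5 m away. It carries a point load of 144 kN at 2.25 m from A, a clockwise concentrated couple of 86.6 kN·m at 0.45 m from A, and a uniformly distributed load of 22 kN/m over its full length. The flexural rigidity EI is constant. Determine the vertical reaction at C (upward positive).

Remove the prop at C; the released (primary) structure is a cantilever built in at A.
Free-end deflection of the primary structure under the applied loading (downward +):
  point load 144 at a = 2.25: Pa²(3L − a)/(6EI) = 1367/EI
  clockwise couple 86.6 at a = 0.45: M₀a(2L − a)/(2EI) = 166.6/EI
  UDL 22: wL⁴/(8EI) = 1128/EI
  δ_0 = 2661/EI
Flexibility coefficient — unit upward force at C: δ_{CC} = L³/(3EI) = 30.38/EI.
The prop prevents deflection at C: R_C = δ_0/δ_{CC} = 2661/30.38 = 87.61 kN.

R_C = 87.61 kN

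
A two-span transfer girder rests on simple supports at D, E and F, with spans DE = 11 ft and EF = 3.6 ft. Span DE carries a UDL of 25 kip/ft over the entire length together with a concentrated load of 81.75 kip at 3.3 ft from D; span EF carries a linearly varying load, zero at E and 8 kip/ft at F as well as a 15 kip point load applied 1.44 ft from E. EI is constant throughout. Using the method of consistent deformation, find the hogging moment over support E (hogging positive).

Take M_E as the redundant. Released structure: two simple spans DE and EF with a hinge at E.
Discontinuity in slope at E on the released structure — sum the simple-span end rotations:
  span DE: UDL 25: wL³/(24EI) = 1386/EI
  span DE: point load 81.75 at a = 3.3: Pab(L + a)/(6LEI) = 450.1/EI
  span EF: triangular load, peak 8: 7w₀L³/(360EI) = 7.258/EI
  span EF: point load 15 at a = 1.44: Pab(L + b)/(6LEI) = 12.44/EI
  relative rotation θ_0 = (1837 + 19.7)/EI = 1856/EI
A unit hogging moment at E produces rotation L₁/(3EI) + L₂/(3EI) = 4.867/EI.
Slope continuity at E: θ_0 = M_E·4.867/EI, so M_E = 1856/4.867 = 381.4 kip·ft (hogging).

M_E = 381.4 kip·ft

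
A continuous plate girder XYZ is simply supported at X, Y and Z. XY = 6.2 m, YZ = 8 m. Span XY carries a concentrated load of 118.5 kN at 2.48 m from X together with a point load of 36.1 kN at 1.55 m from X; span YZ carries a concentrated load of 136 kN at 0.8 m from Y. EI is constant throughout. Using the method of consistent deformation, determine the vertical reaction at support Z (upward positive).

R_Z = -1.119 kN

Release continuity at Y by inserting a hinge; the redundant is the internal moment M_Y. The primary structure is two simply-supported spans XY and YZ.
Rotations at Y on the released spans (each span's end-slope, ×1/EI):
  span XY: point load 118.5 at a = 2.48: Pab(L + a)/(6LEI) = 255.1/EI
  span XY: point load 36.1 at a = 1.55: Pab(L + a)/(6LEI) = 54.21/EI
  span YZ: point load 136 at a = 0.8: Pab(L + b)/(6LEI) = 248.1/EI
  relative rotation θ_0 = (309.3 + 248.1)/EI = 557.4/EI
A unit hogging moment at Y produces rotation L₁/(3EI) + L₂/(3EI) = 4.733/EI.
Compatibility: M_Y·(L₁+L₂)/(3EI) = θ_0, giving M_Y = 117.8 kN·m (hogging).
Span YZ, ΣM about Z: R_Y^{YZ}·8 = 979.2 + 117.8, so R_Y^{YZ} = 137.1 kN and R_Z = 136 − 137.1 = -1.119 kN.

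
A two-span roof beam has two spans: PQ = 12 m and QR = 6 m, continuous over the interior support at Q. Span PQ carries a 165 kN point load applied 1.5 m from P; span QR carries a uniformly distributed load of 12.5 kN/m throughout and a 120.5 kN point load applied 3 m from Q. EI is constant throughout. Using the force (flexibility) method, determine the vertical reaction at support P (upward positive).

Take M_Q as the redundant. Released structure: two simple spans PQ and QR with a hinge at Q.
Discontinuity in slope at Q on the released structure — sum the simple-span end rotations:
  span PQ: point load 165 at a = 1.5: Pab(L + a)/(6LEI) = 487.3/EI
  span QR: UDL 12.5: wL³/(24EI) = 112.5/EI
  span QR: point load 120.5 at a = 3: Pab(L + b)/(6LEI) = 271.1/EI
  relative rotation θ_0 = (487.3 + 383.6)/EI = 870.9/EI
A unit hogging moment at Q produces rotation L₁/(3EI) + L₂/(3EI) = 6/EI.
Compatibility: M_Q·(L₁+L₂)/(3EI) = θ_0, giving M_Q = 145.1 kN·m (hogging).
Span PQ, ΣM about P with M_Q applied at Q: R_Q^{PQ}·12 = 247.5 + 145.1, so R_Q^{PQ} = 32.72 kN and R_P = 165 − 32.72 = 132.3 kN.

R_P = 132.3 kN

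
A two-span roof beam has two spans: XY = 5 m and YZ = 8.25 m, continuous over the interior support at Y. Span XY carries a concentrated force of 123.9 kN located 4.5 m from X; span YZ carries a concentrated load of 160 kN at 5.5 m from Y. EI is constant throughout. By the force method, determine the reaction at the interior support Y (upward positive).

Take M_Y as the redundant. Released structure: two simple spans XY and YZ with a hinge at Y.
Discontinuity in slope at Y on the released structure — sum the simple-span end rotations:
  span XY: point load 123.9 at a = 4.5: Pab(L + a)/(6LEI) = 88.28/EI
  span YZ: point load 160 at a = 5.5: Pab(L + b)/(6LEI) = 537.8/EI
  relative rotation θ_0 = (88.28 + 537.8)/EI = 626.1/EI
A unit hogging moment at Y produces rotation L₁/(3EI) + L₂/(3EI) = 4.417/EI.
Slope continuity at Y: θ_0 = M_Y·4.417/EI, so M_Y = 626.1/4.417 = 141.7 kN·m (hogging).
Span XY, ΣM about X with M_Y applied at Y: R_Y^{XY}·5 = 557.5 + 141.7, so R_Y^{XY} = 139.9 kN and R_X = 123.9 − 139.9 = -15.96 kN.
Span YZ, ΣM about Z: R_Y^{YZ}·8.25 = 440 + 141.7, so R_Y^{YZ} = 70.51 kN and R_Z = 160 − 70.51 = 89.49 kN.
R_Y = 139.9 + 70.51 = 210.4 kN.

R_Y = 210.4 kN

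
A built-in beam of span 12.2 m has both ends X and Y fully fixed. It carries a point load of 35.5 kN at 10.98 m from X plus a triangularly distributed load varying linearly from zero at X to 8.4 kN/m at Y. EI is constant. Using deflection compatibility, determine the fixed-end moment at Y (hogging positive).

M_Y = 97.59 kN·m

Release both end moments; the primary structure is a simply-supported span XY with redundants M_X and M_Y.
End rotations of the released simple span under the applied load (×1/EI):
  at X: point load 35.5 at a = 10.98: Pab(L + b)/(6LEI) = 87.18/EI
  at Y: point load 35.5 at a = 10.98: Pab(L + a)/(6LEI) = 150.6/EI
  at X: triangular load, peak 8.4: 7w₀L³/(360EI) = 296.6/EI
  at Y: triangular load, peak 8.4: w₀L³/(45EI) = 339/EI
  θ_X0 = 383.8/EI,  θ_Y0 = 489.5/EI
Flexibility coefficients: a unit moment at one end gives L/(3EI) there and L/(6EI) at the far end, so f₁₁ = f₂₂ = 4.067/EI and f₁₂ = f₂₁ = 2.033/EI.
Compatibility — zero rotation at each built-in end:
  4.067 M_X + 2.033 M_Y = 383.8
  2.033 M_X + 4.067 M_Y = 489.5
Solving the pair gives M_X = 45.57 kN·m and M_Y = 97.59 kN·m (hogging).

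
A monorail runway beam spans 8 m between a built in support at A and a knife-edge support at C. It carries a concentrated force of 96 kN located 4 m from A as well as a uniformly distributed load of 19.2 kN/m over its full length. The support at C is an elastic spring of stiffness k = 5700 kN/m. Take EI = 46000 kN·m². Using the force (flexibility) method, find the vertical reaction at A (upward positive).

R_A = 166 kN

Release the roller at C. Primary structure: cantilever fixed at A.
Deflection at C on the released cantilever, summing each load's contribution:
  point load 96 at a = 4: Pa²(3L − a)/(6EI) = 5120/EI
  UDL 19.2: wL⁴/(8EI) = 9830/EI
  δ_0 = 14950/EI
Flexibility coefficient — unit upward force at C: δ_{CC} = L³/(3EI) = 170.7/EI.
With EI = 46000 kN·m²: δ_0 = 0.32501 m and δ_{CC} = 0.00371 m/kN.
Compatibility — the spring shortens by R_C/k under the reaction it provides: δ_0 − R_C·δ_{CC} = R_C/k. With 1/k = 0.000175 m/kN, R_C = δ_0 / (δ_{CC} + 1/k) = 0.32501 / (0.00371 + 0.000175) = 83.64 kN.
Vertical equilibrium: R_A = ΣP − R_C = 249.6 − 83.64 = 166 kN.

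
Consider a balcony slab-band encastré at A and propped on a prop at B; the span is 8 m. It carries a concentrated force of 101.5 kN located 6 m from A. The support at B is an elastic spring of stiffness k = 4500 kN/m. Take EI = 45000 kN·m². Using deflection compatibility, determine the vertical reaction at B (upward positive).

Release the roller at B. Primary structure: cantilever fixed at A.
Primary-structure tip deflection at B by superposition:
  point load 101.5 at a = 6: Pa²(3L − a)/(6EI) = 10962/EI
Flexibility coefficient — unit upward force at B: δ_{BB} = L³/(3EI) = 170.7/EI.
With EI = 45000 kN·m²: δ_0 = 0.2436 m and δ_{BB} = 0.003793 m/kN.
Compatibility — the spring shortens by R_B/k under the reaction it provides: δ_0 − R_B·δ_{BB} = R_B/k. With 1/k = 0.000222 m/kN, R_B = δ_0 / (δ_{BB} + 1/k) = 0.2436 / (0.003793 + 0.000222) = 60.68 kN.

R_B = 60.68 kN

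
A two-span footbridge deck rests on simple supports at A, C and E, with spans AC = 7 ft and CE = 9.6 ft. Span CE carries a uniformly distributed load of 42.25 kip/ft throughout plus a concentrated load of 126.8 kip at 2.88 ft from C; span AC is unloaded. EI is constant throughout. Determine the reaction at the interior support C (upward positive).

R_C = 392.1 kip

Insert a hinge at C; M_C is the redundant, and each span becomes simply supported.
End slopes at the hinge C, treating each span as simply supported:
  span CE: UDL 42.25: wL³/(24EI) = 1558/EI
  span CE: point load 126.8 at a = 2.88: Pab(L + b)/(6LEI) = 695.3/EI
  relative rotation θ_0 = (0 + 2253)/EI = 2253/EI
A unit hogging moment at C produces rotation L₁/(3EI) + L₂/(3EI) = 5.533/EI.
Slope continuity at C: θ_0 = M_C·5.533/EI, so M_C = 2253/5.533 = 407.1 kip·ft (hogging).
Span AC, ΣM about A with M_C applied at C: R_C^{AC}·7 = 0 + 407.1, so R_C^{AC} = 58.16 kip and R_A = 0 − 58.16 = -58.16 kip.
Span CE, ΣM about E: R_C^{CE}·9.6 = 2799 + 407.1, so R_C^{CE} = 334 kip and R_E = 532.4 − 334 = 198.4 kip.
R_C = 58.16 + 334 = 392.1 kip.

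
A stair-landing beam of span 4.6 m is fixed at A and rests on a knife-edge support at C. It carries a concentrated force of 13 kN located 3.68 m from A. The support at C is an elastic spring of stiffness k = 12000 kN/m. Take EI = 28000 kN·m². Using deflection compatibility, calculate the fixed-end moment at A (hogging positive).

M_A = 8.565 kN·m

Remove the prop at C; the released (primary) structure is a cantilever built in at A.
Deflection at C on the released cantilever, summing each load's contribution:
  point load 13 at a = 3.68: Pa²(3L − a)/(6EI) = 296.9/EI
Tip deflection under a unit load at C: L³/(3EI) = 32.45/EI.
With EI = 28000 kN·m²: δ_0 = 0.010605 m and δ_{CC} = 0.001159 m/kN.
Compatibility — the spring shortens by R_C/k under the reaction it provides: δ_0 − R_C·δ_{CC} = R_C/k. With 1/k = 0.000083 m/kN, R_C = δ_0 / (δ_{CC} + 1/k) = 0.010605 / (0.001159 + 0.000083) = 8.538 kN.
Moment equilibrium about A: M_A = Σ(load moments about A) − R_C·L = 47.84 − 8.538×4.6 = 8.565 kN·m.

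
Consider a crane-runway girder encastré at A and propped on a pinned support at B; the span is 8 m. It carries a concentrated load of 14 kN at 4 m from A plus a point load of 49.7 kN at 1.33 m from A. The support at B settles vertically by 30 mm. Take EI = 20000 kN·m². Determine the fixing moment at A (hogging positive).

M_A = 99.66 kN·m

Take the reaction at B as the redundant and release it; the primary structure is a cantilever fixed at A.
Primary-structure tip deflection at B by superposition:
  point load 14 at a = 4: Pa²(3L − a)/(6EI) = 746.7/EI
  point load 49.7 at a = 1.33: Pa²(3L − a)/(6EI) = 332.2/EI
  δ_0 = 1079/EI
Tip deflection under a unit load at B: L³/(3EI) = 170.7/EI.
With EI = 20000 kN·m²: δ_0 = 0.053942 m and δ_{BB} = 0.008533 m/kN.
Compatibility — the beam at B must follow the support down by 0.03 m: δ_0 − R_B·δ_{BB} = 0.03, so R_B = (0.053942 − 0.03)/0.008533 = 2.806 kN.
Moment equilibrium about A: M_A = Σ(load moments about A) − R_B·L = 122.1 − 2.806×8 = 99.66 kN·m.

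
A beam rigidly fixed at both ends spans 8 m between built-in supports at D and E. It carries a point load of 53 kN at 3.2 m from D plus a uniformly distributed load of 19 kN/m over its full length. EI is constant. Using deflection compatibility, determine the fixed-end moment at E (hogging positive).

M_E = 142 kN·m

Release both end moments; the primary structure is a simply-supported span DE with redundants M_D and M_E.
On the primary (simply-supported) span, the end slopes from the loading are:
  at D: point load 53 at a = 3.2: Pab(L + b)/(6LEI) = 217.1/EI
  at E: point load 53 at a = 3.2: Pab(L + a)/(6LEI) = 190/EI
  at D: UDL 19: wL³/(24EI) = 405.3/EI
  at E: UDL 19: wL³/(24EI) = 405.3/EI
  θ_D0 = 622.4/EI,  θ_E0 = 595.3/EI
Flexibility coefficients: a unit moment at one end gives L/(3EI) there and L/(6EI) at the far end, so f₁₁ = f₂₂ = 2.667/EI and f₁₂ = f₂₁ = 1.333/EI.
Compatibility — zero rotation at each built-in end:
  2.667 M_D + 1.333 M_E = 622.4
  1.333 M_D + 2.667 M_E = 595.3
Solving the pair gives M_D = 162.4 kN·m and M_E = 142 kN·m (hogging).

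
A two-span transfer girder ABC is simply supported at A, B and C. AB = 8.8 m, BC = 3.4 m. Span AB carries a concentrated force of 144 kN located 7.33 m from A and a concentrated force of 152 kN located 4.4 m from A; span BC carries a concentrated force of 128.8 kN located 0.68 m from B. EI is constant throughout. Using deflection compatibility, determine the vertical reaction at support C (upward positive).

R_C = -66.9 kN

Take M_B as the redundant. Released structure: two simple spans AB and BC with a hinge at B.
End slopes at the hinge B, treating each span as simply supported:
  span AB: point load 144 at a = 7.33: Pab(L + a)/(6LEI) = 474/EI
  span AB: point load 152 at a = 4.4: Pab(L + a)/(6LEI) = 735.7/EI
  span BC: point load 128.8 at a = 0.68: Pab(L + b)/(6LEI) = 71.47/EI
  relative rotation θ_0 = (1210 + 71.47)/EI = 1281/EI
A unit hogging moment at B produces rotation L₁/(3EI) + L₂/(3EI) = 4.067/EI.
Slope continuity at B: θ_0 = M_B·4.067/EI, so M_B = 1281/4.067 = 315 kN·m (hogging).
Span BC, ΣM about C: R_B^{BC}·3.4 = 350.3 + 315, so R_B^{BC} = 195.7 kN and R_C = 128.8 − 195.7 = -66.9 kN.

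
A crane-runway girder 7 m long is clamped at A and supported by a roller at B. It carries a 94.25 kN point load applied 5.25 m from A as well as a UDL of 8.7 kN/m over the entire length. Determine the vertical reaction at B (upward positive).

Remove the prop at B; the released (primary) structure is a cantilever built in at A.
Deflection at B on the released cantilever, summing each load's contribution:
  point load 94.25 at a = 5.25: Pa²(3L − a)/(6EI) = 6819/EI
  UDL 8.7: wL⁴/(8EI) = 2611/EI
  δ_0 = 9430/EI
Flexibility coefficient — unit upward force at B: δ_{BB} = L³/(3EI) = 114.3/EI.
Compatibility at B: δ_0 − R_B·δ_{BB} = 0, so R_B = 9430/114.3 = 82.48 kN.

R_B = 82.48 kN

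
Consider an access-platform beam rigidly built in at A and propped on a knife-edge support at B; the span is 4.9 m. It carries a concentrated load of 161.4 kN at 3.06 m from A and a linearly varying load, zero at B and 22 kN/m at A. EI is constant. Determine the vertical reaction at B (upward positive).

R_B = 85.54 kN

Choose R_B as the redundant. The primary structure is the cantilever fixed at A.
Primary-structure tip deflection at B by superposition:
  point load 161.4 at a = 3.06: Pa²(3L − a)/(6EI) = 2932/EI
  triangular load, peak 22 at the fixed end: w₀L⁴/(30EI) = 422.8/EI
  δ_0 = 3355/EI
Tip deflection under a unit load at B: L³/(3EI) = 39.22/EI.
The prop prevents deflection at B: R_B = δ_0/δ_{BB} = 3355/39.22 = 85.54 kN.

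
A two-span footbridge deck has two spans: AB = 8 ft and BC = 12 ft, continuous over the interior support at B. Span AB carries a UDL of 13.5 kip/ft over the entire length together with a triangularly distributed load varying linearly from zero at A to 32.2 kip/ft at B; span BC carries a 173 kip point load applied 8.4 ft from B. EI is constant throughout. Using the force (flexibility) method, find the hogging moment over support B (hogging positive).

M_B = 268.2 kip·ft

Take M_B as the redundant. Released structure: two simple spans AB and BC with a hinge at B.
Rotations at B on the released spans (each span's end-slope, ×1/EI):
  span AB: UDL 13.5: wL³/(24EI) = 288/EI
  span AB: triangular load, peak 32.2: w₀L³/(45EI) = 366.4/EI
  span BC: point load 173 at a = 8.4: Pab(L + b)/(6LEI) = 1133/EI
  relative rotation θ_0 = (654.4 + 1133)/EI = 1788/EI
A unit hogging moment at B produces rotation L₁/(3EI) + L₂/(3EI) = 6.667/EI.
Compatibility: M_B·(L₁+L₂)/(3EI) = θ_0, giving M_B = 268.2 kip·ft (hogging).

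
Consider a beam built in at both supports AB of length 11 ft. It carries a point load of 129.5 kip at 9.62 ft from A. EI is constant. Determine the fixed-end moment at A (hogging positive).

M_A = 19.61 kip·ft

Take the two fixed-end moments M_A, M_B as redundants; the released structure is the simple span AB.
Simple-span end rotations at A and B under the given loads:
  at A: point load 129.5 at a = 9.62: Pab(L + b)/(6LEI) = 322.5/EI
  at B: point load 129.5 at a = 9.62: Pab(L + a)/(6LEI) = 537.1/EI
  θ_A0 = 322.5/EI,  θ_B0 = 537.1/EI
Flexibility coefficients: a unit moment at one end gives L/(3EI) there and L/(6EI) at the far end, so f₁₁ = f₂₂ = 3.667/EI and f₁₂ = f₂₁ = 1.833/EI.
Compatibility — zero rotation at each built-in end:
  3.667 M_A + 1.833 M_B = 322.5
  1.833 M_A + 3.667 M_B = 537.1
Solving the pair gives M_A = 19.61 kip·ft and M_B = 136.7 kip·ft (hogging).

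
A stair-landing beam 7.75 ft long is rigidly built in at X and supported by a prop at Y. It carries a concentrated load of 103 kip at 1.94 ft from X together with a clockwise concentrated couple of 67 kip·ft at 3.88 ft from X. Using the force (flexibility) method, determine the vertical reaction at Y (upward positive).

Release the roller at Y. Primary structure: cantilever fixed at X.
Downward deflection at the released point Y due to the loads:
  point load 103 at a = 1.94: Pa²(3L − a)/(6EI) = 1377/EI
  clockwise couple 67 at a = 3.88: M₀a(2L − a)/(2EI) = 1510/EI
  δ_0 = 2887/EI
Flexibility coefficient — unit upward force at Y: δ_{YY} = L³/(3EI) = 155.2/EI.
The prop prevents deflection at Y: R_Y = δ_0/δ_{YY} = 2887/155.2 = 18.61 kip.

R_Y = 18.61 kip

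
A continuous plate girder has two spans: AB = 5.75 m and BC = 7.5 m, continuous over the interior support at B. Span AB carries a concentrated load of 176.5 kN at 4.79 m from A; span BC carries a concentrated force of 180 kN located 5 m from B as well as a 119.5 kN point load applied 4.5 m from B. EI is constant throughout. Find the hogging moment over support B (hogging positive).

Release continuity at B by inserting a hinge; the redundant is the internal moment M_B. The primary structure is two simply-supported spans AB and BC.
Rotations at B on the released spans (each span's end-slope, ×1/EI):
  span AB: point load 176.5 at a = 4.79: Pab(L + a)/(6LEI) = 248/EI
  span BC: point load 180 at a = 5: Pab(L + b)/(6LEI) = 500/EI
  span BC: point load 119.5 at a = 4.5: Pab(L + b)/(6LEI) = 376.4/EI
  relative rotation θ_0 = (248 + 876.4)/EI = 1124/EI
A unit hogging moment at B produces rotation L₁/(3EI) + L₂/(3EI) = 4.417/EI.
Slope continuity at B: θ_0 = M_B·4.417/EI, so M_B = 1124/4.417 = 254.6 kN·m (hogging).

M_B = 254.6 kN·m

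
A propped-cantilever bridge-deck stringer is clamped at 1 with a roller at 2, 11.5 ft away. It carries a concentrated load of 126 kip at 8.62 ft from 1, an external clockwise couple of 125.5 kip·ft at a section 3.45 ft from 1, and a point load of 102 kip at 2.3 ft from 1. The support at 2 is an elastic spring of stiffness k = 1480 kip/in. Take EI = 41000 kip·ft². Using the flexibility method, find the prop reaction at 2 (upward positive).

Choose R_2 as the redundant. The primary structure is the cantilever fixed at 1.
Deflection at 2 on the released cantilever, summing each load's contribution:
  point load 126 at a = 8.62: Pa²(3L − a)/(6EI) = 40383/EI
  clockwise couple 125.5 at a = 3.45: M₀a(2L − a)/(2EI) = 4232/EI
  point load 102 at a = 2.3: Pa²(3L − a)/(6EI) = 2896/EI
  δ_0 = 47511/EI
Flexibility coefficient — unit upward force at 2: δ_{22} = L³/(3EI) = 507/EI.
With EI = 41000 kip·ft²: δ_0 = 1.1588 ft and δ_{22} = 0.012365 ft/kip.
Compatibility — the spring shortens by R_2/k under the reaction it provides: δ_0 − R_2·δ_{22} = R_2/k. With 1/k = 1/(1480×12) ft/kip = 0.000056 ft/kip, R_2 = δ_0 / (δ_{22} + 1/k) = 1.1588 / (0.012365 + 0.000056) = 93.29 kip.

R_2 = 93.29 kip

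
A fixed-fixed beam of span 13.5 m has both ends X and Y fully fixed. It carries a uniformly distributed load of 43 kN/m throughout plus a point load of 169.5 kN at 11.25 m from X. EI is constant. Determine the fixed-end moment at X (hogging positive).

Release both end moments; the primary structure is a simply-supported span XY with redundants M_X and M_Y.
End rotations of the released simple span under the applied load (×1/EI):
  at X: UDL 43: wL³/(24EI) = 4408/EI
  at Y: UDL 43: wL³/(24EI) = 4408/EI
  at X: point load 169.5 at a = 11.25: Pab(L + b)/(6LEI) = 834.3/EI
  at Y: point load 169.5 at a = 11.25: Pab(L + a)/(6LEI) = 1311/EI
  θ_X0 = 5242/EI,  θ_Y0 = 5719/EI
Flexibility coefficients: a unit moment at one end gives L/(3EI) there and L/(6EI) at the far end, so f₁₁ = f₂₂ = 4.5/EI and f₁₂ = f₂₁ = 2.25/EI.
Compatibility — zero rotation at each built-in end:
  4.5 M_X + 2.25 M_Y = 5242
  2.25 M_X + 4.5 M_Y = 5719
Solving the pair gives M_X = 706 kN·m and M_Y = 917.9 kN·m (hogging).

M_X = 706 kN·m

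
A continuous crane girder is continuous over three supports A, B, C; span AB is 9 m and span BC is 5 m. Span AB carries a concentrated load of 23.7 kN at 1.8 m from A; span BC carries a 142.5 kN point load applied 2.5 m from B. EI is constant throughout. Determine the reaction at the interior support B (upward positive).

Release continuity at B by inserting a hinge; the redundant is the internal moment M_B. The primary structure is two simply-supported spans AB and BC.
Rotations at B on the released spans (each span's end-slope, ×1/EI):
  span AB: point load 23.7 at a = 1.8: Pab(L + a)/(6LEI) = 61.43/EI
  span BC: point load 142.5 at a = 2.5: Pab(L + b)/(6LEI) = 222.7/EI
  relative rotation θ_0 = (61.43 + 222.7)/EI = 284.1/EI
A unit hogging moment at B produces rotation L₁/(3EI) + L₂/(3EI) = 4.667/EI.
Slope continuity at B: θ_0 = M_B·4.667/EI, so M_B = 284.1/4.667 = 60.88 kN·m (hogging).
Span AB, ΣM about A with M_B applied at B: R_B^{AB}·9 = 42.66 + 60.88, so R_B^{AB} = 11.5 kN and R_A = 23.7 − 11.5 = 12.2 kN.
Span BC, ΣM about C: R_B^{BC}·5 = 356.2 + 60.88, so R_B^{BC} = 83.43 kN and R_C = 142.5 − 83.43 = 59.07 kN.
R_B = 11.5 + 83.43 = 94.93 kN.

R_B = 94.93 kN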